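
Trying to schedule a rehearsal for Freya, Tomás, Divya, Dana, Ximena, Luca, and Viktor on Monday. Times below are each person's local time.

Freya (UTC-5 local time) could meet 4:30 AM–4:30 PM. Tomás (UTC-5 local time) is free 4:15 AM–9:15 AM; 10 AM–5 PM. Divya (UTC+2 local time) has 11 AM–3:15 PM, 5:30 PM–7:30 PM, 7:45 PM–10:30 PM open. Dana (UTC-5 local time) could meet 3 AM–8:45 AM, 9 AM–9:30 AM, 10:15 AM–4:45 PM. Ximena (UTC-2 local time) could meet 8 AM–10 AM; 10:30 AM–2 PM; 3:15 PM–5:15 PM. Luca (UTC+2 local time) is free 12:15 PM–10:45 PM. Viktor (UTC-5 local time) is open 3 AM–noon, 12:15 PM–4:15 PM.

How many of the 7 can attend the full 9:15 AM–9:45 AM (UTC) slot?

4

Freya in UTC: 09:30-21:30 (add 5h to convert from UTC-5).
Tomás in UTC: 09:15-14:15, 15:00-22:00 (add 5h to convert from UTC-5).
Divya in UTC: 09:00-13:15, 15:30-17:30, 17:45-20:30 (subtract 2h to convert from UTC+2).
Dana in UTC: 08:00-13:45, 14:00-14:30, 15:15-21:45 (add 5h to convert from UTC-5).
Ximena in UTC: 10:00-12:00, 12:30-16:00, 17:15-19:15 (add 2h to convert from UTC-2).
Luca in UTC: 10:15-20:45 (subtract 2h to convert from UTC+2).
Viktor in UTC: 08:00-17:00, 17:15-21:15 (add 5h to convert from UTC-5).
Tomás, Divya, Dana, and Viktor can make the full 09:15-09:45 slot — that's 4.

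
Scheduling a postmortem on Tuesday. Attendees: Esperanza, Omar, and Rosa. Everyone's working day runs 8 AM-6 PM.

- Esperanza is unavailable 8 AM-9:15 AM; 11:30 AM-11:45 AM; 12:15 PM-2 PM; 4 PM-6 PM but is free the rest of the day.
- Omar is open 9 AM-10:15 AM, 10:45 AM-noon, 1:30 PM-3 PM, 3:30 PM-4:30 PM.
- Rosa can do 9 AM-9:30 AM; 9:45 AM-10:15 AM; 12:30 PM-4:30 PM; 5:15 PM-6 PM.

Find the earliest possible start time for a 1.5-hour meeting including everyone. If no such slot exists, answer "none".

none

Esperanza free: 09:15-11:30, 11:45-12:15, 14:00-16:00 (invert busy blocks within the working day).
Omar free: 09:00-10:15, 10:45-12:00, 13:30-15:00, 15:30-16:30.
Rosa free: 09:00-09:30, 09:45-10:15, 12:30-16:30, 17:15-18:00.
Esperanza ∩ Omar: 09:15-10:15, 10:45-11:30, 11:45-12:00, 14:00-15:00, 15:30-16:00.
Esperanza ∩ Omar ∩ Rosa: 09:15-09:30, 09:45-10:15, 14:00-15:00, 15:30-16:00.
Those are the intersection windows.
No common window is at least 90 minutes long.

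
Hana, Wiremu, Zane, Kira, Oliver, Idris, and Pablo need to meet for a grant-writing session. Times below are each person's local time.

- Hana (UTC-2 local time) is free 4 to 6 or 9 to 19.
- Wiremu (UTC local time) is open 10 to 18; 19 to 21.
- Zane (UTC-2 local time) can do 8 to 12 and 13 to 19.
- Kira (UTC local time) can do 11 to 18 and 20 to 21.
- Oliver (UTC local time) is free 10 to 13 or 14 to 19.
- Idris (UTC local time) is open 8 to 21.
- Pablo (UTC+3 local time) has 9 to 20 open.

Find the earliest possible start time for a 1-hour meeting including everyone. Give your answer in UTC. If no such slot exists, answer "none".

Hana in UTC: 06:00-08:00, 11:00-21:00 (add 2h to convert from UTC-2).
Wiremu in UTC: 10:00-18:00, 19:00-21:00.
Zane in UTC: 10:00-14:00, 15:00-21:00 (add 2h to convert from UTC-2).
Kira in UTC: 11:00-18:00, 20:00-21:00.
Oliver in UTC: 10:00-13:00, 14:00-19:00.
Idris in UTC: 08:00-21:00.
Pablo in UTC: 06:00-17:00 (subtract 3h to convert from UTC+3).
Hana ∩ Wiremu: 11:00-18:00, 19:00-21:00.
Hana ∩ Wiremu ∩ Zane: 11:00-14:00, 15:00-18:00, 19:00-21:00.
Hana ∩ Wiremu ∩ Zane ∩ Kira: 11:00-14:00, 15:00-18:00, 20:00-21:00.
Hana ∩ Wiremu ∩ Zane ∩ Kira ∩ Oliver: 11:00-13:00, 15:00-18:00.
Hana ∩ Wiremu ∩ Zane ∩ Kira ∩ Oliver ∩ Idris: 11:00-13:00, 15:00-18:00.
Hana ∩ Wiremu ∩ Zane ∩ Kira ∩ Oliver ∩ Idris ∩ Pablo: 11:00-13:00, 15:00-17:00.
The first common window of at least 60 minutes is 11:00-13:00, so the earliest start is 11:00.

11:00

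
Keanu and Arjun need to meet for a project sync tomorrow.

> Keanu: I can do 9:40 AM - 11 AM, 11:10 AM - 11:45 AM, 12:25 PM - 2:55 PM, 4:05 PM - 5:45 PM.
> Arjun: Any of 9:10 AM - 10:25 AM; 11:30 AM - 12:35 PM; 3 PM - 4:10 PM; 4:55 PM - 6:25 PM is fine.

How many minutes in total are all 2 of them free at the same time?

Keanu ∩ Arjun: 09:40-10:25, 11:30-11:45, 12:25-12:35, 16:05-16:10, 16:55-17:45.
Summing the common windows: 45 + 15 + 10 + 5 + 50 = 125 minutes.

125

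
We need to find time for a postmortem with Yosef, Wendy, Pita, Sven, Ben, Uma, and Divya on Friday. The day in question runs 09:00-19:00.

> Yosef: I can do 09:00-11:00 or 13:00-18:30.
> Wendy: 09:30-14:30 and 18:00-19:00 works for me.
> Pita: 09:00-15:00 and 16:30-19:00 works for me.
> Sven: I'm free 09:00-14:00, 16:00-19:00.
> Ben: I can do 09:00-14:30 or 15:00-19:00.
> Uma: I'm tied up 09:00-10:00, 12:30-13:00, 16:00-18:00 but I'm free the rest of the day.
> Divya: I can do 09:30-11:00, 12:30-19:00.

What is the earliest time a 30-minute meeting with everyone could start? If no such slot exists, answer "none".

Yosef free: 09:00-11:00, 13:00-18:30.
Wendy free: 09:30-14:30, 18:00-19:00.
Pita free: 09:00-15:00, 16:30-19:00.
Sven free: 09:00-14:00, 16:00-19:00.
Ben free: 09:00-14:30, 15:00-19:00.
Uma free: 10:00-12:30, 13:00-16:00, 18:00-19:00 (invert busy blocks within the working day).
Divya free: 09:30-11:00, 12:30-19:00.
Yosef ∩ Wendy: 09:30-11:00, 13:00-14:30, 18:00-18:30.
Yosef ∩ Wendy ∩ Pita: 09:30-11:00, 13:00-14:30, 18:00-18:30.
Yosef ∩ Wendy ∩ Pita ∩ Sven: 09:30-11:00, 13:00-14:00, 18:00-18:30.
Yosef ∩ Wendy ∩ Pita ∩ Sven ∩ Ben: 09:30-11:00, 13:00-14:00, 18:00-18:30.
Yosef ∩ Wendy ∩ Pita ∩ Sven ∩ Ben ∩ Uma: 10:00-11:00, 13:00-14:00, 18:00-18:30.
Yosef ∩ Wendy ∩ Pita ∩ Sven ∩ Ben ∩ Uma ∩ Divya: 10:00-11:00, 13:00-14:00, 18:00-18:30.
The first common window of at least 30 minutes is 10:00-11:00, so the earliest start is 10:00.

10:00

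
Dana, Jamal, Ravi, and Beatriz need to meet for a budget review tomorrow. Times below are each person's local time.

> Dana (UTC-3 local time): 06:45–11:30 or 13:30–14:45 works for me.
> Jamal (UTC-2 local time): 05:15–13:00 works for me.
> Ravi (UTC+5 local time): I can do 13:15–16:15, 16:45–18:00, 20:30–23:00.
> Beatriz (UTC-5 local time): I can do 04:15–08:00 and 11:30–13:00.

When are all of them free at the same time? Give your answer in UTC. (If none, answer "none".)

Dana in UTC: 09:45-14:30, 16:30-17:45 (add 3h to convert from UTC-3).
Jamal in UTC: 07:15-15:00 (add 2h to convert from UTC-2).
Ravi in UTC: 08:15-11:15, 11:45-13:00, 15:30-18:00 (subtract 5h to convert from UTC+5).
Beatriz in UTC: 09:15-13:00, 16:30-18:00 (add 5h to convert from UTC-5).
Dana ∩ Jamal: 09:45-14:30.
Dana ∩ Jamal ∩ Ravi: 09:45-11:15, 11:45-13:00.
Dana ∩ Jamal ∩ Ravi ∩ Beatriz: 09:45-11:15, 11:45-13:00.
So the common availability across everyone is 09:45-11:15, 11:45-13:00.

09:45-11:15, 11:45-13:00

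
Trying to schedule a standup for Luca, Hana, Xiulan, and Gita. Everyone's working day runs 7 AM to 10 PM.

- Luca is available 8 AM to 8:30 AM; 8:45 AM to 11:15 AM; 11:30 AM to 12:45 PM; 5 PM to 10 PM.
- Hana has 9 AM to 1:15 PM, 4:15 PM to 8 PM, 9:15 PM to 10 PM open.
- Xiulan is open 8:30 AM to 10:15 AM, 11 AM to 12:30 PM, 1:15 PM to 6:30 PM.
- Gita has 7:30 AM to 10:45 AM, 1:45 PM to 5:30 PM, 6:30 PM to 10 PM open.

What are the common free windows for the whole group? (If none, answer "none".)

09:00-10:15, 17:00-17:30

Luca ∩ Hana: 09:00-11:15, 11:30-12:45, 17:00-20:00, 21:15-22:00.
Luca ∩ Hana ∩ Xiulan: 09:00-10:15, 11:00-11:15, 11:30-12:30, 17:00-18:30.
Luca ∩ Hana ∩ Xiulan ∩ Gita: 09:00-10:15, 17:00-17:30.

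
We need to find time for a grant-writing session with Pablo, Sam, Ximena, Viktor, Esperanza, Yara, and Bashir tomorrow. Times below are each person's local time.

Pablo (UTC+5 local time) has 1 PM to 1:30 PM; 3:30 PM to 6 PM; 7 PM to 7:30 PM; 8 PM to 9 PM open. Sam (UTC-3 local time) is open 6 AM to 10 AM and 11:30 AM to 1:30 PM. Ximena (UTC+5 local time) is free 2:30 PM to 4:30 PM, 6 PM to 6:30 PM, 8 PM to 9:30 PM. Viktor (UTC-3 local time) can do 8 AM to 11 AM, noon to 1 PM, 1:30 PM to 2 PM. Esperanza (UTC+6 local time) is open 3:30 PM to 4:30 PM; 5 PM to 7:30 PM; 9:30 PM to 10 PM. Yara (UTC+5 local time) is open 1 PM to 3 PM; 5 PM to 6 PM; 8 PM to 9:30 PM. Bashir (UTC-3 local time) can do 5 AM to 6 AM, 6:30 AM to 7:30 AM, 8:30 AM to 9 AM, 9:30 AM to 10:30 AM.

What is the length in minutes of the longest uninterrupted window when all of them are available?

Pablo in UTC: 08:00-08:30, 10:30-13:00, 14:00-14:30, 15:00-16:00 (subtract 5h to convert from UTC+5).
Sam in UTC: 09:00-13:00, 14:30-16:30 (add 3h to convert from UTC-3).
Ximena in UTC: 09:30-11:30, 13:00-13:30, 15:00-16:30 (subtract 5h to convert from UTC+5).
Viktor in UTC: 11:00-14:00, 15:00-16:00, 16:30-17:00 (add 3h to convert from UTC-3).
Esperanza in UTC: 09:30-10:30, 11:00-13:30, 15:30-16:00 (subtract 6h to convert from UTC+6).
Yara in UTC: 08:00-10:00, 12:00-13:00, 15:00-16:30 (subtract 5h to convert from UTC+5).
Bashir in UTC: 08:00-09:00, 09:30-10:30, 11:30-12:00, 12:30-13:30 (add 3h to convert from UTC-3).
Pablo ∩ Sam: 10:30-13:00, 15:00-16:00.
Pablo ∩ Sam ∩ Ximena: 10:30-11:30, 15:00-16:00.
Pablo ∩ Sam ∩ Ximena ∩ Viktor: 11:00-11:30, 15:00-16:00.
Pablo ∩ Sam ∩ Ximena ∩ Viktor ∩ Esperanza: 11:00-11:30, 15:30-16:00.
Pablo ∩ Sam ∩ Ximena ∩ Viktor ∩ Esperanza ∩ Yara: 15:30-16:00.
Pablo ∩ Sam ∩ Ximena ∩ Viktor ∩ Esperanza ∩ Yara ∩ Bashir: ∅.
There is no time when everyone is free.
No common window exists, so the longest block is 0 minutes.

0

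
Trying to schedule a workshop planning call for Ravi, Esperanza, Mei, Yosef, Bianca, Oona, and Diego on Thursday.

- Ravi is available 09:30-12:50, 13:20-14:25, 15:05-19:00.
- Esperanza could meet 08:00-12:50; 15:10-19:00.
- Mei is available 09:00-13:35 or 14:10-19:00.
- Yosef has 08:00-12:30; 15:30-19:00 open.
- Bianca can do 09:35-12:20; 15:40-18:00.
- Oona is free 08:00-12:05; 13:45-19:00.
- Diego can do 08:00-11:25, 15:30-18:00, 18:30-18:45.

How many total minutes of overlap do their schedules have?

Ravi ∩ Esperanza: 09:30-12:50, 15:10-19:00.
Ravi ∩ Esperanza ∩ Mei: 09:30-12:50, 15:10-19:00.
Ravi ∩ Esperanza ∩ Mei ∩ Yosef: 09:30-12:30, 15:30-19:00.
Ravi ∩ Esperanza ∩ Mei ∩ Yosef ∩ Bianca: 09:35-12:20, 15:40-18:00.
Ravi ∩ Esperanza ∩ Mei ∩ Yosef ∩ Bianca ∩ Oona: 09:35-12:05, 15:40-18:00.
Ravi ∩ Esperanza ∩ Mei ∩ Yosef ∩ Bianca ∩ Oona ∩ Diego: 09:35-11:25, 15:40-18:00.
Those are the intersection windows.
Summing the common windows: 110 + 140 = 250 minutes.

250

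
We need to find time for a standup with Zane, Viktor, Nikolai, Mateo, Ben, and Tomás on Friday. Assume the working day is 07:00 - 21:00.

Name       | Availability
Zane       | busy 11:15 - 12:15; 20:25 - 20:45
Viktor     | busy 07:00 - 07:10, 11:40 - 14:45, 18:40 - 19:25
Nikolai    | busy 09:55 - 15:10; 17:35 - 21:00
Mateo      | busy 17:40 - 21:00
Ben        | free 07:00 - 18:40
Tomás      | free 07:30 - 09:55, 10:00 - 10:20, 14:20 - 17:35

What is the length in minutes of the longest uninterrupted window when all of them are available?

145

Zane free: 07:00-11:15, 12:15-20:25, 20:45-21:00 (invert busy blocks within the working day).
Viktor free: 07:10-11:40, 14:45-18:40, 19:25-21:00 (invert busy blocks within the working day).
Nikolai free: 07:00-09:55, 15:10-17:35 (invert busy blocks within the working day).
Mateo free: 07:00-17:40 (invert busy blocks within the working day).
Ben free: 07:00-18:40.
Tomás free: 07:30-09:55, 10:00-10:20, 14:20-17:35.
Zane ∩ Viktor: 07:10-11:15, 14:45-18:40, 19:25-20:25, 20:45-21:00.
Zane ∩ Viktor ∩ Nikolai: 07:10-09:55, 15:10-17:35.
Zane ∩ Viktor ∩ Nikolai ∩ Mateo: 07:10-09:55, 15:10-17:35.
Zane ∩ Viktor ∩ Nikolai ∩ Mateo ∩ Ben: 07:10-09:55, 15:10-17:35.
Zane ∩ Viktor ∩ Nikolai ∩ Mateo ∩ Ben ∩ Tomás: 07:30-09:55, 15:10-17:35.
The longest is 07:30-09:55 at 145 minutes.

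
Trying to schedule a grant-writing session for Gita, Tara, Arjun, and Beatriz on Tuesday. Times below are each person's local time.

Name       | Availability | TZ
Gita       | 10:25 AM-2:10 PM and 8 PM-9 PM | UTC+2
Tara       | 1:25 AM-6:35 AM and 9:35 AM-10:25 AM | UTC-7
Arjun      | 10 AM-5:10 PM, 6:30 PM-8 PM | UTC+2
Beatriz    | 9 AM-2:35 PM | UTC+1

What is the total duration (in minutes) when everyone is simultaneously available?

Gita in UTC: 08:25-12:10, 18:00-19:00 (subtract 2h to convert from UTC+2).
Tara in UTC: 08:25-13:35, 16:35-17:25 (add 7h to convert from UTC-7).
Arjun in UTC: 08:00-15:10, 16:30-18:00 (subtract 2h to convert from UTC+2).
Beatriz in UTC: 08:00-13:35 (subtract 1h to convert from UTC+1).
Gita ∩ Tara: 08:25-12:10.
Gita ∩ Tara ∩ Arjun: 08:25-12:10.
Gita ∩ Tara ∩ Arjun ∩ Beatriz: 08:25-12:10.
Those are the intersection windows.
That's a single block of 225 minutes.

225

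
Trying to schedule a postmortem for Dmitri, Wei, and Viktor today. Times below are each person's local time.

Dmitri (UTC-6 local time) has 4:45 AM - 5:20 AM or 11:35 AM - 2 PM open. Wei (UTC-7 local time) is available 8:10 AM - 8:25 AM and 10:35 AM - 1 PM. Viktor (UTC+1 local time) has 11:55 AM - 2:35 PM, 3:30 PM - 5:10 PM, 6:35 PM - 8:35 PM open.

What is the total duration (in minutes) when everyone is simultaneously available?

120

Dmitri in UTC: 10:45-11:20, 17:35-20:00 (add 6h to convert from UTC-6).
Wei in UTC: 15:10-15:25, 17:35-20:00 (add 7h to convert from UTC-7).
Viktor in UTC: 10:55-13:35, 14:30-16:10, 17:35-19:35 (subtract 1h to convert from UTC+1).
Dmitri ∩ Wei: 17:35-20:00.
Dmitri ∩ Wei ∩ Viktor: 17:35-19:35.
That's a single block of 120 minutes.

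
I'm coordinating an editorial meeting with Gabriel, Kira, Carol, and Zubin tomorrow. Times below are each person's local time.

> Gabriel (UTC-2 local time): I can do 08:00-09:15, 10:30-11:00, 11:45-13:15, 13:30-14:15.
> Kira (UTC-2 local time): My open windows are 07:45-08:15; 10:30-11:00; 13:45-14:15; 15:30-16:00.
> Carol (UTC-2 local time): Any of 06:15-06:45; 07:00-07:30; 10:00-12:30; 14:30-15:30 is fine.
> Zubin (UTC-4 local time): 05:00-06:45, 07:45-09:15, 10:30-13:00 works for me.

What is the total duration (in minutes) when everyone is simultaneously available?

Gabriel in UTC: 10:00-11:15, 12:30-13:00, 13:45-15:15, 15:30-16:15 (add 2h to convert from UTC-2).
Kira in UTC: 09:45-10:15, 12:30-13:00, 15:45-16:15, 17:30-18:00 (add 2h to convert from UTC-2).
Carol in UTC: 08:15-08:45, 09:00-09:30, 12:00-14:30, 16:30-17:30 (add 2h to convert from UTC-2).
Zubin in UTC: 09:00-10:45, 11:45-13:15, 14:30-17:00 (add 4h to convert from UTC-4).
Gabriel ∩ Kira: 10:00-10:15, 12:30-13:00, 15:45-16:15.
Gabriel ∩ Kira ∩ Carol: 12:30-13:00.
Gabriel ∩ Kira ∩ Carol ∩ Zubin: 12:30-13:00.
That's a single block of 30 minutes.

30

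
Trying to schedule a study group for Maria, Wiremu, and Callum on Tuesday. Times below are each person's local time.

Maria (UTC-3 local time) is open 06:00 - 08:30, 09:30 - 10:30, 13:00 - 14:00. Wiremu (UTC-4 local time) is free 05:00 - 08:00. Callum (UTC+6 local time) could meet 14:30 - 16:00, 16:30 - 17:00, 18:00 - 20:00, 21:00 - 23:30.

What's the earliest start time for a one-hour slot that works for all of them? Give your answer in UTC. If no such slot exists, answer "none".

Maria in UTC: 09:00-11:30, 12:30-13:30, 16:00-17:00 (add 3h to convert from UTC-3).
Wiremu in UTC: 09:00-12:00 (add 4h to convert from UTC-4).
Callum in UTC: 08:30-10:00, 10:30-11:00, 12:00-14:00, 15:00-17:30 (subtract 6h to convert from UTC+6).
Maria ∩ Wiremu: 09:00-11:30.
Maria ∩ Wiremu ∩ Callum: 09:00-10:00, 10:30-11:00.
The first common window of at least 60 minutes is 09:00-10:00, so the earliest start is 09:00.

09:00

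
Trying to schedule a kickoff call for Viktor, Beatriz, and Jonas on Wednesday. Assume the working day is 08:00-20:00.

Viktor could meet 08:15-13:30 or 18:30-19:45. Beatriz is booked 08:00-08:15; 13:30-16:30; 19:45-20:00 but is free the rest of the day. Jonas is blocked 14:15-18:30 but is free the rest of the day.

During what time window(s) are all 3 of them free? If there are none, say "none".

08:15-13:30, 18:30-19:45

Viktor free: 08:15-13:30, 18:30-19:45.
Beatriz free: 08:15-13:30, 16:30-19:45 (invert busy blocks within the working day).
Jonas free: 08:00-14:15, 18:30-20:00 (invert busy blocks within the working day).
Viktor ∩ Beatriz: 08:15-13:30, 18:30-19:45.
Viktor ∩ Beatriz ∩ Jonas: 08:15-13:30, 18:30-19:45.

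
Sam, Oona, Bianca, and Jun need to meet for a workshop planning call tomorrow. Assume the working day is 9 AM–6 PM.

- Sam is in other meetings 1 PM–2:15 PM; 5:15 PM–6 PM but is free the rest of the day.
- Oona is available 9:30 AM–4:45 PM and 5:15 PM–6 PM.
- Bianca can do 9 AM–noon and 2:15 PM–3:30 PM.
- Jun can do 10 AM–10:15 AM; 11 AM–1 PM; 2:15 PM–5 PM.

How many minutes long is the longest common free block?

Sam free: 09:00-13:00, 14:15-17:15 (invert busy blocks within the working day).
Oona free: 09:30-16:45, 17:15-18:00.
Bianca free: 09:00-12:00, 14:15-15:30.
Jun free: 10:00-10:15, 11:00-13:00, 14:15-17:00.
Sam ∩ Oona: 09:30-13:00, 14:15-16:45.
Sam ∩ Oona ∩ Bianca: 09:30-12:00, 14:15-15:30.
Sam ∩ Oona ∩ Bianca ∩ Jun: 10:00-10:15, 11:00-12:00, 14:15-15:30.
The longest is 14:15-15:30 at 75 minutes.

75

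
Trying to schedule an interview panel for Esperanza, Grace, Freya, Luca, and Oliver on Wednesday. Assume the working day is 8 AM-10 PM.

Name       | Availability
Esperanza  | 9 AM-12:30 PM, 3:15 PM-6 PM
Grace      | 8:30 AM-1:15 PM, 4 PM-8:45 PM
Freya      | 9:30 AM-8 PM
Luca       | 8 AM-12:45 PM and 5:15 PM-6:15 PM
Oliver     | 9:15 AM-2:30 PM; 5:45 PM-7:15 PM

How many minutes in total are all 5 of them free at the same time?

Esperanza ∩ Grace: 09:00-12:30, 16:00-18:00.
Esperanza ∩ Grace ∩ Freya: 09:30-12:30, 16:00-18:00.
Esperanza ∩ Grace ∩ Freya ∩ Luca: 09:30-12:30, 17:15-18:00.
Esperanza ∩ Grace ∩ Freya ∩ Luca ∩ Oliver: 09:30-12:30, 17:45-18:00.
Summing the common windows: 180 + 15 = 195 minutes.

195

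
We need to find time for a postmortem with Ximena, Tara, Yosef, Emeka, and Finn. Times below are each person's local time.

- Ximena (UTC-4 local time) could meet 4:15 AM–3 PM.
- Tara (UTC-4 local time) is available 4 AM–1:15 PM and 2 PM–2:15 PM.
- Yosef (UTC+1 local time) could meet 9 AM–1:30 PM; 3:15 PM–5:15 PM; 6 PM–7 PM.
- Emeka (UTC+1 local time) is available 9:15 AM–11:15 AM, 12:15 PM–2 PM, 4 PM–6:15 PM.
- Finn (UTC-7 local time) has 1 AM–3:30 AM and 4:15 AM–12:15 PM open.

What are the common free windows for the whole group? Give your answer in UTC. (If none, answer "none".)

08:15-10:15, 11:15-12:30, 15:00-16:15, 17:00-17:15

Ximena in UTC: 08:15-19:00 (add 4h to convert from UTC-4).
Tara in UTC: 08:00-17:15, 18:00-18:15 (add 4h to convert from UTC-4).
Yosef in UTC: 08:00-12:30, 14:15-16:15, 17:00-18:00 (subtract 1h to convert from UTC+1).
Emeka in UTC: 08:15-10:15, 11:15-13:00, 15:00-17:15 (subtract 1h to convert from UTC+1).
Finn in UTC: 08:00-10:30, 11:15-19:15 (add 7h to convert from UTC-7).
Ximena ∩ Tara: 08:15-17:15, 18:00-18:15.
Ximena ∩ Tara ∩ Yosef: 08:15-12:30, 14:15-16:15, 17:00-17:15.
Ximena ∩ Tara ∩ Yosef ∩ Emeka: 08:15-10:15, 11:15-12:30, 15:00-16:15, 17:00-17:15.
Ximena ∩ Tara ∩ Yosef ∩ Emeka ∩ Finn: 08:15-10:15, 11:15-12:30, 15:00-16:15, 17:00-17:15.
Those are the intersection windows.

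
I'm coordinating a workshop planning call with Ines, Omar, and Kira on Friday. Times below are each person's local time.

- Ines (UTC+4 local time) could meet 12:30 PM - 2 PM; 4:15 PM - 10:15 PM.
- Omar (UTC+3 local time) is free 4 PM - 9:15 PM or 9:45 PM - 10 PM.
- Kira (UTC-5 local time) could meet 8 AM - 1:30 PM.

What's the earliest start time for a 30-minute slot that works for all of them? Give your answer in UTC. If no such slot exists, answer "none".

13:00

Ines in UTC: 08:30-10:00, 12:15-18:15 (subtract 4h to convert from UTC+4).
Omar in UTC: 13:00-18:15, 18:45-19:00 (subtract 3h to convert from UTC+3).
Kira in UTC: 13:00-18:30 (add 5h to convert from UTC-5).
Ines ∩ Omar: 13:00-18:15.
Ines ∩ Omar ∩ Kira: 13:00-18:15.
The first common window of at least 30 minutes is 13:00-18:15, so the earliest start is 13:00.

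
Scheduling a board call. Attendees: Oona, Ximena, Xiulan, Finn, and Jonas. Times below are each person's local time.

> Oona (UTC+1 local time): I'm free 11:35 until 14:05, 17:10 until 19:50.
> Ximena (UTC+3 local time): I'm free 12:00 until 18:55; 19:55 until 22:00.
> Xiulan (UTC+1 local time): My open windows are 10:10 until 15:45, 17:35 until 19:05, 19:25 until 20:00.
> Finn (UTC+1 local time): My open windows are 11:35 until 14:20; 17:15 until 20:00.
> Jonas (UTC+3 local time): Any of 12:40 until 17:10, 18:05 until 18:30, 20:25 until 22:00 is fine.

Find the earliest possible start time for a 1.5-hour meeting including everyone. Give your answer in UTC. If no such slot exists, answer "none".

10:35

Oona in UTC: 10:35-13:05, 16:10-18:50 (subtract 1h to convert from UTC+1).
Ximena in UTC: 09:00-15:55, 16:55-19:00 (subtract 3h to convert from UTC+3).
Xiulan in UTC: 09:10-14:45, 16:35-18:05, 18:25-19:00 (subtract 1h to convert from UTC+1).
Finn in UTC: 10:35-13:20, 16:15-19:00 (subtract 1h to convert from UTC+1).
Jonas in UTC: 09:40-14:10, 15:05-15:30, 17:25-19:00 (subtract 3h to convert from UTC+3).
Oona ∩ Ximena: 10:35-13:05, 16:55-18:50.
Oona ∩ Ximena ∩ Xiulan: 10:35-13:05, 16:55-18:05, 18:25-18:50.
Oona ∩ Ximena ∩ Xiulan ∩ Finn: 10:35-13:05, 16:55-18:05, 18:25-18:50.
Oona ∩ Ximena ∩ Xiulan ∩ Finn ∩ Jonas: 10:35-13:05, 17:25-18:05, 18:25-18:50.
So the common availability across everyone is 10:35-13:05, 17:25-18:05, 18:25-18:50.
The first common window of at least 90 minutes is 10:35-13:05, so the earliest start is 10:35.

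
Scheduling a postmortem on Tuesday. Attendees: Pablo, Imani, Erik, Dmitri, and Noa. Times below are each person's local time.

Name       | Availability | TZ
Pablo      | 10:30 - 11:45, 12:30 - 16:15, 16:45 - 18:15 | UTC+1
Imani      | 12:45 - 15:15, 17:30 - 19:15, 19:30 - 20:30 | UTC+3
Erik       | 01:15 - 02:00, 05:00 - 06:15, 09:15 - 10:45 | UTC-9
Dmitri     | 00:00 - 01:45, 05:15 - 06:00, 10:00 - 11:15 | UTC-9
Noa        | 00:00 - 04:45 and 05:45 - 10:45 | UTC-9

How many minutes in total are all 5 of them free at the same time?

Pablo in UTC: 09:30-10:45, 11:30-15:15, 15:45-17:15 (subtract 1h to convert from UTC+1).
Imani in UTC: 09:45-12:15, 14:30-16:15, 16:30-17:30 (subtract 3h to convert from UTC+3).
Erik in UTC: 10:15-11:00, 14:00-15:15, 18:15-19:45 (add 9h to convert from UTC-9).
Dmitri in UTC: 09:00-10:45, 14:15-15:00, 19:00-20:15 (add 9h to convert from UTC-9).
Noa in UTC: 09:00-13:45, 14:45-19:45 (add 9h to convert from UTC-9).
Pablo ∩ Imani: 09:45-10:45, 11:30-12:15, 14:30-15:15, 15:45-16:15, 16:30-17:15.
Pablo ∩ Imani ∩ Erik: 10:15-10:45, 14:30-15:15.
Pablo ∩ Imani ∩ Erik ∩ Dmitri: 10:15-10:45, 14:30-15:00.
Pablo ∩ Imani ∩ Erik ∩ Dmitri ∩ Noa: 10:15-10:45, 14:45-15:00.
Those are the intersection windows.
Summing the common windows: 30 + 15 = 45 minutes.

45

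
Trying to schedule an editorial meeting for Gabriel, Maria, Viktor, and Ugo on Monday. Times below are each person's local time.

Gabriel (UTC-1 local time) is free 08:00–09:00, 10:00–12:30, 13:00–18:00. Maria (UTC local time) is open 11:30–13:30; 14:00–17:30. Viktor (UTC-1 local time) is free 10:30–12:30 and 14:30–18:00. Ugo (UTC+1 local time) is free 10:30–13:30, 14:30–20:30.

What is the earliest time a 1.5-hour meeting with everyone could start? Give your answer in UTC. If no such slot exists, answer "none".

Gabriel in UTC: 09:00-10:00, 11:00-13:30, 14:00-19:00 (add 1h to convert from UTC-1).
Maria in UTC: 11:30-13:30, 14:00-17:30.
Viktor in UTC: 11:30-13:30, 15:30-19:00 (add 1h to convert from UTC-1).
Ugo in UTC: 09:30-12:30, 13:30-19:30 (subtract 1h to convert from UTC+1).
Gabriel ∩ Maria: 11:30-13:30, 14:00-17:30.
Gabriel ∩ Maria ∩ Viktor: 11:30-13:30, 15:30-17:30.
Gabriel ∩ Maria ∩ Viktor ∩ Ugo: 11:30-12:30, 15:30-17:30.
The first common window of at least 90 minutes is 15:30-17:30, so the earliest start is 15:30.

15:30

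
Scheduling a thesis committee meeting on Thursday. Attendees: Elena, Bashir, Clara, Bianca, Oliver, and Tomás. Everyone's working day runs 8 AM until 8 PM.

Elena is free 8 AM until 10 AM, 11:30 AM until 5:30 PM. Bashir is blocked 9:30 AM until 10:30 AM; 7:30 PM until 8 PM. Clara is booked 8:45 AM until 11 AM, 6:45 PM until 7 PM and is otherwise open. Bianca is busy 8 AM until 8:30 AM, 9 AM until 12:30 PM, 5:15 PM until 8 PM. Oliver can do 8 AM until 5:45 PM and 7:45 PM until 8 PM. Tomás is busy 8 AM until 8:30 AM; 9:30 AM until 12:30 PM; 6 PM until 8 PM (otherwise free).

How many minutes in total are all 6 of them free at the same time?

300

Elena free: 08:00-10:00, 11:30-17:30.
Bashir free: 08:00-09:30, 10:30-19:30 (invert busy blocks within the working day).
Clara free: 08:00-08:45, 11:00-18:45, 19:00-20:00 (invert busy blocks within the working day).
Bianca free: 08:30-09:00, 12:30-17:15 (invert busy blocks within the working day).
Oliver free: 08:00-17:45, 19:45-20:00.
Tomás free: 08:30-09:30, 12:30-18:00 (invert busy blocks within the working day).
Elena ∩ Bashir: 08:00-09:30, 11:30-17:30.
Elena ∩ Bashir ∩ Clara: 08:00-08:45, 11:30-17:30.
Elena ∩ Bashir ∩ Clara ∩ Bianca: 08:30-08:45, 12:30-17:15.
Elena ∩ Bashir ∩ Clara ∩ Bianca ∩ Oliver: 08:30-08:45, 12:30-17:15.
Elena ∩ Bashir ∩ Clara ∩ Bianca ∩ Oliver ∩ Tomás: 08:30-08:45, 12:30-17:15.
Summing the common windows: 15 + 285 = 300 minutes.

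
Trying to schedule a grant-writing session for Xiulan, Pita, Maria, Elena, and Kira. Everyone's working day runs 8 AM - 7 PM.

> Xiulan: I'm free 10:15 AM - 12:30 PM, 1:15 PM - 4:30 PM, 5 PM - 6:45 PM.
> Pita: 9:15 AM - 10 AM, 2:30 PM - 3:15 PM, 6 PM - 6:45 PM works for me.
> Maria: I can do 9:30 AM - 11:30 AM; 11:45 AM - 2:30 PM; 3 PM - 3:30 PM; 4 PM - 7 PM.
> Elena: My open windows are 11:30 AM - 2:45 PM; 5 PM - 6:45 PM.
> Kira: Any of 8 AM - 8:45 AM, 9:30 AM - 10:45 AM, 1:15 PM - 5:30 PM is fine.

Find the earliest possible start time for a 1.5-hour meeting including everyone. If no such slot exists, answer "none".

Xiulan ∩ Pita: 14:30-15:15, 18:00-18:45.
Xiulan ∩ Pita ∩ Maria: 15:00-15:15, 18:00-18:45.
Xiulan ∩ Pita ∩ Maria ∩ Elena: 18:00-18:45.
Xiulan ∩ Pita ∩ Maria ∩ Elena ∩ Kira: ∅.
There is no time when everyone is free.
No common window is at least 90 minutes long.

none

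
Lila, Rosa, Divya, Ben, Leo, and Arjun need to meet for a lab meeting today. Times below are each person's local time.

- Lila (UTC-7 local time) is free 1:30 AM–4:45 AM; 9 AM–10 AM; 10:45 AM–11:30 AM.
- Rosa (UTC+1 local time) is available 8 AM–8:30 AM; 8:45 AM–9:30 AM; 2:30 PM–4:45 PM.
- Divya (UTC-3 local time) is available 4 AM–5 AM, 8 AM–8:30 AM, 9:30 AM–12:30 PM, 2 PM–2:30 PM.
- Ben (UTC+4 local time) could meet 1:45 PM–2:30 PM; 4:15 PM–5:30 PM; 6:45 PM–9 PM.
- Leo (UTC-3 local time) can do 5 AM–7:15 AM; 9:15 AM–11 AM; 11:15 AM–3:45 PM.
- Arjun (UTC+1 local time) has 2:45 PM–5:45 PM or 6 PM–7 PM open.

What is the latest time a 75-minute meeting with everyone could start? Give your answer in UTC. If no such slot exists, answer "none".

Lila in UTC: 08:30-11:45, 16:00-17:00, 17:45-18:30 (add 7h to convert from UTC-7).
Rosa in UTC: 07:00-07:30, 07:45-08:30, 13:30-15:45 (subtract 1h to convert from UTC+1).
Divya in UTC: 07:00-08:00, 11:00-11:30, 12:30-15:30, 17:00-17:30 (add 3h to convert from UTC-3).
Ben in UTC: 09:45-10:30, 12:15-13:30, 14:45-17:00 (subtract 4h to convert from UTC+4).
Leo in UTC: 08:00-10:15, 12:15-14:00, 14:15-18:45 (add 3h to convert from UTC-3).
Arjun in UTC: 13:45-16:45, 17:00-18:00 (subtract 1h to convert from UTC+1).
Lila ∩ Rosa: ∅.
Lila ∩ Rosa ∩ Divya: ∅.
Lila ∩ Rosa ∩ Divya ∩ Ben: ∅.
Lila ∩ Rosa ∩ Divya ∩ Ben ∩ Leo: ∅.
Lila ∩ Rosa ∩ Divya ∩ Ben ∩ Leo ∩ Arjun: ∅.
There is no time when everyone is free.
No common window is at least 75 minutes long.

none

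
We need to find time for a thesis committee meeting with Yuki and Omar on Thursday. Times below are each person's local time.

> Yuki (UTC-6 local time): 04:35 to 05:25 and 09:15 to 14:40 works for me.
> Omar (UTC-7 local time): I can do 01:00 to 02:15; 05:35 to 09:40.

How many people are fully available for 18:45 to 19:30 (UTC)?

Yuki in UTC: 10:35-11:25, 15:15-20:40 (add 6h to convert from UTC-6).
Omar in UTC: 08:00-09:15, 12:35-16:40 (add 7h to convert from UTC-7).
Yuki can make the full 18:45-19:30 slot — that's 1.

1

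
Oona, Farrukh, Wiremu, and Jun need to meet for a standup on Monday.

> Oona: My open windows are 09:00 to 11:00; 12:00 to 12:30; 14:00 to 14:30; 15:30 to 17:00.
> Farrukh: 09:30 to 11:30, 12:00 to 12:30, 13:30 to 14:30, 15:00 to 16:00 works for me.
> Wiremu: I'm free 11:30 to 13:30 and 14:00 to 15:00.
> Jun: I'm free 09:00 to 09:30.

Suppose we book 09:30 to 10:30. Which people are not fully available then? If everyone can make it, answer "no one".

Oona: free for 09:30-10:30. Farrukh: free for 09:30-10:30. Wiremu: not fully free for 09:30-10:30. Jun: not fully free for 09:30-10:30.

Jun, Wiremu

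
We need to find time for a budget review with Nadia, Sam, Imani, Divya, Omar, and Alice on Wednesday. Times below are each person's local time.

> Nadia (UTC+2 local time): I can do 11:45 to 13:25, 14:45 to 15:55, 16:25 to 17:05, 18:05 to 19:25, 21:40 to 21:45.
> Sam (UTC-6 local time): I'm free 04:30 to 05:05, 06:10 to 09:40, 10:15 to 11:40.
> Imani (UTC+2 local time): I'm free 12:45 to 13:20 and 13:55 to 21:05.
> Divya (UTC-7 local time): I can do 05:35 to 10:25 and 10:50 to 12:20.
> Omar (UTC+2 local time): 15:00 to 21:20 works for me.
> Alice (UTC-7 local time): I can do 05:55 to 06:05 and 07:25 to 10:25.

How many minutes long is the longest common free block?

70

Nadia in UTC: 09:45-11:25, 12:45-13:55, 14:25-15:05, 16:05-17:25, 19:40-19:45 (subtract 2h to convert from UTC+2).
Sam in UTC: 10:30-11:05, 12:10-15:40, 16:15-17:40 (add 6h to convert from UTC-6).
Imani in UTC: 10:45-11:20, 11:55-19:05 (subtract 2h to convert from UTC+2).
Divya in UTC: 12:35-17:25, 17:50-19:20 (add 7h to convert from UTC-7).
Omar in UTC: 13:00-19:20 (subtract 2h to convert from UTC+2).
Alice in UTC: 12:55-13:05, 14:25-17:25 (add 7h to convert from UTC-7).
Nadia ∩ Sam: 10:30-11:05, 12:45-13:55, 14:25-15:05, 16:15-17:25.
Nadia ∩ Sam ∩ Imani: 10:45-11:05, 12:45-13:55, 14:25-15:05, 16:15-17:25.
Nadia ∩ Sam ∩ Imani ∩ Divya: 12:45-13:55, 14:25-15:05, 16:15-17:25.
Nadia ∩ Sam ∩ Imani ∩ Divya ∩ Omar: 13:00-13:55, 14:25-15:05, 16:15-17:25.
Nadia ∩ Sam ∩ Imani ∩ Divya ∩ Omar ∩ Alice: 13:00-13:05, 14:25-15:05, 16:15-17:25.
So the common availability across everyone is 13:00-13:05, 14:25-15:05, 16:15-17:25.
The longest is 16:15-17:25 at 70 minutes.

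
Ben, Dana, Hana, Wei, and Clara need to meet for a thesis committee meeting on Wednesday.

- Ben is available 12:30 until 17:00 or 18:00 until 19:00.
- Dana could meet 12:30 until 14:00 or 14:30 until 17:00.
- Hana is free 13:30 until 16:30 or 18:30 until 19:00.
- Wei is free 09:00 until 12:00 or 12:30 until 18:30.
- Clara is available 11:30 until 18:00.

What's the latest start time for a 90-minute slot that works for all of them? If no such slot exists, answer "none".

Ben ∩ Dana: 12:30-14:00, 14:30-17:00.
Ben ∩ Dana ∩ Hana: 13:30-14:00, 14:30-16:30.
Ben ∩ Dana ∩ Hana ∩ Wei: 13:30-14:00, 14:30-16:30.
Ben ∩ Dana ∩ Hana ∩ Wei ∩ Clara: 13:30-14:00, 14:30-16:30.
The last common window of at least 90 minutes is 14:30-16:30; a 90-minute meeting can start as late as 15:00 and still end by 16:30.

15:00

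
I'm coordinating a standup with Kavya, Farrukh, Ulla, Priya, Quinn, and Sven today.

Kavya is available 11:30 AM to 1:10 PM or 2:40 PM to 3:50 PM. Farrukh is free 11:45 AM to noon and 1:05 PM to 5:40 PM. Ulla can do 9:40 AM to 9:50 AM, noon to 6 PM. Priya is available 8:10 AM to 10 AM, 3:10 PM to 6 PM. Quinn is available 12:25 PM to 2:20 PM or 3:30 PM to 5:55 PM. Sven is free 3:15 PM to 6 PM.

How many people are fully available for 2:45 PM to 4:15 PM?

2

Farrukh and Ulla can make the full 14:45-16:15 slot — that's 2.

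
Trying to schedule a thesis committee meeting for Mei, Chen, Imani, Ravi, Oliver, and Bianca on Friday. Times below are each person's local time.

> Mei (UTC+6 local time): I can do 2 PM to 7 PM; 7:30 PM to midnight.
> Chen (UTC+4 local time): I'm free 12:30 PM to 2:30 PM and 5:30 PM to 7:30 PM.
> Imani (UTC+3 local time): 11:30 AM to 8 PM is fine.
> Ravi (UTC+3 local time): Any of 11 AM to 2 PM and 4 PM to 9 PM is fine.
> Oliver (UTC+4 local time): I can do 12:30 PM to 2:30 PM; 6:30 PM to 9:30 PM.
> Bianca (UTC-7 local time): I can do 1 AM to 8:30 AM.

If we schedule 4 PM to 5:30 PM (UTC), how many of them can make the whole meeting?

3

Mei in UTC: 08:00-13:00, 13:30-18:00 (subtract 6h to convert from UTC+6).
Chen in UTC: 08:30-10:30, 13:30-15:30 (subtract 4h to convert from UTC+4).
Imani in UTC: 08:30-17:00 (subtract 3h to convert from UTC+3).
Ravi in UTC: 08:00-11:00, 13:00-18:00 (subtract 3h to convert from UTC+3).
Oliver in UTC: 08:30-10:30, 14:30-17:30 (subtract 4h to convert from UTC+4).
Bianca in UTC: 08:00-15:30 (add 7h to convert from UTC-7).
Mei, Ravi, and Oliver can make the full 16:00-17:30 slot — that's 3.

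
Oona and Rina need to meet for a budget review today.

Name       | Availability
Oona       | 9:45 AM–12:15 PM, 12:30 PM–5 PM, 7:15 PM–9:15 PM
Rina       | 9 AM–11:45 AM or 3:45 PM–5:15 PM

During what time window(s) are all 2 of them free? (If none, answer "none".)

Oona ∩ Rina: 09:45-11:45, 15:45-17:00.

09:45-11:45, 15:45-17:00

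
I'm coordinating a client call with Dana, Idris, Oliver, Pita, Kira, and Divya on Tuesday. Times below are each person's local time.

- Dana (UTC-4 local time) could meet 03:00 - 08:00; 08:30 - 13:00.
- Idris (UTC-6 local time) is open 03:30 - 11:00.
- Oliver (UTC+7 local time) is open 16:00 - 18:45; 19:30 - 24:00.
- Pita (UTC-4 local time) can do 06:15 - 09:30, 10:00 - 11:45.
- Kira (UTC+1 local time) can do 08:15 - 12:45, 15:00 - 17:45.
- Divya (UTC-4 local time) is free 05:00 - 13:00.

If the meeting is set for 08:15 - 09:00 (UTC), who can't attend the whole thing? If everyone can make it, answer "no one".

Dana in UTC: 07:00-12:00, 12:30-17:00 (add 4h to convert from UTC-4).
Idris in UTC: 09:30-17:00 (add 6h to convert from UTC-6).
Oliver in UTC: 09:00-11:45, 12:30-17:00 (subtract 7h to convert from UTC+7).
Pita in UTC: 10:15-13:30, 14:00-15:45 (add 4h to convert from UTC-4).
Kira in UTC: 07:15-11:45, 14:00-16:45 (subtract 1h to convert from UTC+1).
Divya in UTC: 09:00-17:00 (add 4h to convert from UTC-4).
Dana: free for 08:15-09:00. Idris: not fully free for 08:15-09:00. Oliver: not fully free for 08:15-09:00. Pita: not fully free for 08:15-09:00. Kira: free for 08:15-09:00. Divya: not fully free for 08:15-09:00.

Divya, Idris, Oliver, Pita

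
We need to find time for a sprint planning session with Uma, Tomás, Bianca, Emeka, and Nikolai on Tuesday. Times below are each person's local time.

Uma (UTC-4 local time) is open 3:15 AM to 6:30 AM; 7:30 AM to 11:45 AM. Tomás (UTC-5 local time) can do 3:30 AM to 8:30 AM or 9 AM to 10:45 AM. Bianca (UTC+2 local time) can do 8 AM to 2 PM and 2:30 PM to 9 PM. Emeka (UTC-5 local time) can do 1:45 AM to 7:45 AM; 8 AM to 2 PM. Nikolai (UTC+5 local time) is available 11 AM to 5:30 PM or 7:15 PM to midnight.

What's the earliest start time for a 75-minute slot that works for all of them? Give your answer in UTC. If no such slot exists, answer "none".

Uma in UTC: 07:15-10:30, 11:30-15:45 (add 4h to convert from UTC-4).
Tomás in UTC: 08:30-13:30, 14:00-15:45 (add 5h to convert from UTC-5).
Bianca in UTC: 06:00-12:00, 12:30-19:00 (subtract 2h to convert from UTC+2).
Emeka in UTC: 06:45-12:45, 13:00-19:00 (add 5h to convert from UTC-5).
Nikolai in UTC: 06:00-12:30, 14:15-19:00 (subtract 5h to convert from UTC+5).
Uma ∩ Tomás: 08:30-10:30, 11:30-13:30, 14:00-15:45.
Uma ∩ Tomás ∩ Bianca: 08:30-10:30, 11:30-12:00, 12:30-13:30, 14:00-15:45.
Uma ∩ Tomás ∩ Bianca ∩ Emeka: 08:30-10:30, 11:30-12:00, 12:30-12:45, 13:00-13:30, 14:00-15:45.
Uma ∩ Tomás ∩ Bianca ∩ Emeka ∩ Nikolai: 08:30-10:30, 11:30-12:00, 14:15-15:45.
So the common availability across everyone is 08:30-10:30, 11:30-12:00, 14:15-15:45.
The first common window of at least 75 minutes is 08:30-10:30, so the earliest start is 08:30.

08:30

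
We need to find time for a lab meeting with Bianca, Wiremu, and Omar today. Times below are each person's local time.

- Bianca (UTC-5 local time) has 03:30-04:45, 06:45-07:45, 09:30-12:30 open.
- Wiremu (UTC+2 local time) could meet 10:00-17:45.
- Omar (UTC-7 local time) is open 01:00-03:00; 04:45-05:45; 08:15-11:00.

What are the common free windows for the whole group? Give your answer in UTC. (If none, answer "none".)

08:30-09:45, 11:45-12:45, 15:15-15:45

Bianca in UTC: 08:30-09:45, 11:45-12:45, 14:30-17:30 (add 5h to convert from UTC-5).
Wiremu in UTC: 08:00-15:45 (subtract 2h to convert from UTC+2).
Omar in UTC: 08:00-10:00, 11:45-12:45, 15:15-18:00 (add 7h to convert from UTC-7).
Bianca ∩ Wiremu: 08:30-09:45, 11:45-12:45, 14:30-15:45.
Bianca ∩ Wiremu ∩ Omar: 08:30-09:45, 11:45-12:45, 15:15-15:45.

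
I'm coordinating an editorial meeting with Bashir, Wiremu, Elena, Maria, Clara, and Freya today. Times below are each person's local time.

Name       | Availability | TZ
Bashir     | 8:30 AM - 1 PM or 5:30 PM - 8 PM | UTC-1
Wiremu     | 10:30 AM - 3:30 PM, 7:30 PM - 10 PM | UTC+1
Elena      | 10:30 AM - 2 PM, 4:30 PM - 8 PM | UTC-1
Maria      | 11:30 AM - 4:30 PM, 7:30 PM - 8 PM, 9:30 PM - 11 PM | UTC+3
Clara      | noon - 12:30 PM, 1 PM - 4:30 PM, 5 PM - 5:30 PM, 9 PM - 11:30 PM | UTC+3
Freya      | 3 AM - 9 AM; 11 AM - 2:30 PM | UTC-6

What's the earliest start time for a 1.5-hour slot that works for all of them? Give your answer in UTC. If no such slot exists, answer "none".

11:30

Bashir in UTC: 09:30-14:00, 18:30-21:00 (add 1h to convert from UTC-1).
Wiremu in UTC: 09:30-14:30, 18:30-21:00 (subtract 1h to convert from UTC+1).
Elena in UTC: 11:30-15:00, 17:30-21:00 (add 1h to convert from UTC-1).
Maria in UTC: 08:30-13:30, 16:30-17:00, 18:30-20:00 (subtract 3h to convert from UTC+3).
Clara in UTC: 09:00-09:30, 10:00-13:30, 14:00-14:30, 18:00-20:30 (subtract 3h to convert from UTC+3).
Freya in UTC: 09:00-15:00, 17:00-20:30 (add 6h to convert from UTC-6).
Bashir ∩ Wiremu: 09:30-14:00, 18:30-21:00.
Bashir ∩ Wiremu ∩ Elena: 11:30-14:00, 18:30-21:00.
Bashir ∩ Wiremu ∩ Elena ∩ Maria: 11:30-13:30, 18:30-20:00.
Bashir ∩ Wiremu ∩ Elena ∩ Maria ∩ Clara: 11:30-13:30, 18:30-20:00.
Bashir ∩ Wiremu ∩ Elena ∩ Maria ∩ Clara ∩ Freya: 11:30-13:30, 18:30-20:00.
The first common window of at least 90 minutes is 11:30-13:30, so the earliest start is 11:30.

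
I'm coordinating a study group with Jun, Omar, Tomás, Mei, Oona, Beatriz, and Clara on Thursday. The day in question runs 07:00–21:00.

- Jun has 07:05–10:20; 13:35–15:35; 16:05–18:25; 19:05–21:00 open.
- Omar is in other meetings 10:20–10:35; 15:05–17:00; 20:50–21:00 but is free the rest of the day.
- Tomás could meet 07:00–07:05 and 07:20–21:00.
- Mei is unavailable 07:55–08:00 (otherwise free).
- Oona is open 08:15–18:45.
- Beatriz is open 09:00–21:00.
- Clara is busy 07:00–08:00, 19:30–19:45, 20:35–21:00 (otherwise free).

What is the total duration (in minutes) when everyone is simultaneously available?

255

Jun free: 07:05-10:20, 13:35-15:35, 16:05-18:25, 19:05-21:00.
Omar free: 07:00-10:20, 10:35-15:05, 17:00-20:50 (invert busy blocks within the working day).
Tomás free: 07:00-07:05, 07:20-21:00.
Mei free: 07:00-07:55, 08:00-21:00 (invert busy blocks within the working day).
Oona free: 08:15-18:45.
Beatriz free: 09:00-21:00.
Clara free: 08:00-19:30, 19:45-20:35 (invert busy blocks within the working day).
Jun ∩ Omar: 07:05-10:20, 13:35-15:05, 17:00-18:25, 19:05-20:50.
Jun ∩ Omar ∩ Tomás: 07:20-10:20, 13:35-15:05, 17:00-18:25, 19:05-20:50.
Jun ∩ Omar ∩ Tomás ∩ Mei: 07:20-07:55, 08:00-10:20, 13:35-15:05, 17:00-18:25, 19:05-20:50.
Jun ∩ Omar ∩ Tomás ∩ Mei ∩ Oona: 08:15-10:20, 13:35-15:05, 17:00-18:25.
Jun ∩ Omar ∩ Tomás ∩ Mei ∩ Oona ∩ Beatriz: 09:00-10:20, 13:35-15:05, 17:00-18:25.
Jun ∩ Omar ∩ Tomás ∩ Mei ∩ Oona ∩ Beatriz ∩ Clara: 09:00-10:20, 13:35-15:05, 17:00-18:25.
Those are the intersection windows.
Summing the common windows: 80 + 90 + 85 = 255 minutes.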